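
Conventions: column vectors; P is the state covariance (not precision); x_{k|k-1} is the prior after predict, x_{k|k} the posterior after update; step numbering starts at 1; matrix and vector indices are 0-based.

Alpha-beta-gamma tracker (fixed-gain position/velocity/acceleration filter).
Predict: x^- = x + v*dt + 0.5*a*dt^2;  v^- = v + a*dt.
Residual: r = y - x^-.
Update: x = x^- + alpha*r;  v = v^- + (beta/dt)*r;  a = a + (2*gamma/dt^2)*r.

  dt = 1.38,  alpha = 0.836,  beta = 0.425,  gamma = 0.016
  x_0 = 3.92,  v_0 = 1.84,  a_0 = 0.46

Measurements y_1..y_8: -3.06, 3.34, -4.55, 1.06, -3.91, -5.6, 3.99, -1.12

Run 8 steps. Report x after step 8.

x_post = 0.0803

step 1: x_pred=6.8972  r=-9.9572  x^+=-1.4270  v^+=-0.5917  a^+=0.2927
step 2: x_pred=-1.9649  r=5.3049  x^+=2.4700  v^+=1.4459  a^+=0.3818
step 3: x_pred=4.8290  r=-9.3790  x^+=-3.0119  v^+=-0.9156  a^+=0.2242
step 4: x_pred=-4.0619  r=5.1219  x^+=0.2200  v^+=0.9712  a^+=0.3103
step 5: x_pred=1.8558  r=-5.7658  x^+=-2.9644  v^+=-0.3763  a^+=0.2134
step 6: x_pred=-3.2804  r=-2.3196  x^+=-5.2196  v^+=-0.7961  a^+=0.1744
step 7: x_pred=-6.1521  r=10.1421  x^+=2.3267  v^+=2.5681  a^+=0.3449
step 8: x_pred=6.1990  r=-7.3190  x^+=0.0803  v^+=0.7899  a^+=0.2219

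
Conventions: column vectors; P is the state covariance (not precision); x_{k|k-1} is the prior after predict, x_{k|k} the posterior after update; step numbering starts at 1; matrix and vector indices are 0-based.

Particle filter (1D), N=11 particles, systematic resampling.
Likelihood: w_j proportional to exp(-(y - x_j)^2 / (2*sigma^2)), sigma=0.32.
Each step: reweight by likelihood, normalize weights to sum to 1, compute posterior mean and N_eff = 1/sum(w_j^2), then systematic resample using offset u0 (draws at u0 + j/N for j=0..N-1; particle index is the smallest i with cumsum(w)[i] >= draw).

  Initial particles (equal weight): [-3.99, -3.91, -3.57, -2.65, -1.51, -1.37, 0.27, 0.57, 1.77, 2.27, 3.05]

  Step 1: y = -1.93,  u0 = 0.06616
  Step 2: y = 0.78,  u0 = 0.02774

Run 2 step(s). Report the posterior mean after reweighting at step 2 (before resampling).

post_mean = -1.3794

step 1: w=[0.0000, 0.0000, 0.0000, 0.1107, 0.5882, 0.3010, 0.0000, 0.0000, 0.0000, 0.0000, 0.0000]  mean=-1.5941  Neff=2.2277  idx=[3, 4, 4, 4, 4, 4, 4, 5, 5, 5, 5]
step 2: w=[0.0000, 0.0112, 0.0112, 0.0112, 0.0112, 0.0112, 0.0112, 0.2332, 0.2332, 0.2332, 0.2332]  mean=-1.3794  Neff=4.5817  idx=[3, 7, 7, 8, 8, 8, 9, 9, 9, 10, 10]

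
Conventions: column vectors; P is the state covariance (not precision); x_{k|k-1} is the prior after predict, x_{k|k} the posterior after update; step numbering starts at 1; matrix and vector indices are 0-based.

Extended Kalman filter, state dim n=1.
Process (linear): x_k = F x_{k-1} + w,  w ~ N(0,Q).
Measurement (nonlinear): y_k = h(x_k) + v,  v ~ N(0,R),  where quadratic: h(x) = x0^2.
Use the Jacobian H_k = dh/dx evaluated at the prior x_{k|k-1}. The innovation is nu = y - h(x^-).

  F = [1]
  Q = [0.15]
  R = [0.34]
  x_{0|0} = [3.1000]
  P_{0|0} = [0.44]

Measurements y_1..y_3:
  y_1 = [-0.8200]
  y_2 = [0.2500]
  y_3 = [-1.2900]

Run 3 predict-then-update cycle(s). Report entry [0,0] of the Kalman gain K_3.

K[0,0] = 0.3486

step 1: x^-=[3.1000]  P^-=[0.5900]  H_jac=[6.2000]  S=[23.0196]  K=[0.1589]  nu=[-10.4300]  x^+=[1.4426]  P^+=[0.0087]
step 2: x^-=[1.4426]  P^-=[0.1587]  H_jac=[2.8852]  S=[1.6612]  K=[0.2757]  nu=[-1.8311]  x^+=[0.9378]  P^+=[0.0325]
step 3: x^-=[0.9378]  P^-=[0.1825]  H_jac=[1.8757]  S=[0.9820]  K=[0.3486]  nu=[-2.1695]  x^+=[0.1816]  P^+=[0.0632]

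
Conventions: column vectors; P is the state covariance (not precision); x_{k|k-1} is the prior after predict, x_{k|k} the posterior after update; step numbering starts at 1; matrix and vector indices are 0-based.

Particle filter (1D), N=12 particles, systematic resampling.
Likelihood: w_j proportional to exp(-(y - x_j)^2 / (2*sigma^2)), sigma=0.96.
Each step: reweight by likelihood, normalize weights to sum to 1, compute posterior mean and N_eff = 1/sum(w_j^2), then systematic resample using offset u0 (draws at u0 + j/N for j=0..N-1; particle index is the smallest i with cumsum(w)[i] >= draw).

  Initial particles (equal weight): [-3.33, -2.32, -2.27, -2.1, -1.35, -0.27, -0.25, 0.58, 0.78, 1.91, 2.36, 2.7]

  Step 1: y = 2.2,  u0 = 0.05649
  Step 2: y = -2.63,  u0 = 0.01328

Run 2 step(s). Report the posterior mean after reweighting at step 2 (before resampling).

step 1: w=[0.0000, 0.0000, 0.0000, 0.0000, 0.0003, 0.0105, 0.0111, 0.0695, 0.0966, 0.2756, 0.2845, 0.2519]  mean=1.9874  Neff=4.2604  idx=[7, 8, 9, 9, 9, 10, 10, 10, 10, 11, 11, 11]
step 2: w=[0.6665, 0.3250, 0.0025, 0.0025, 0.0025, 0.0002, 0.0002, 0.0002, 0.0002, 0.0000, 0.0000, 0.0000]  mean=0.6569  Neff=1.8187  idx=[0, 0, 0, 0, 0, 0, 0, 0, 1, 1, 1, 1]

post_mean = 0.6569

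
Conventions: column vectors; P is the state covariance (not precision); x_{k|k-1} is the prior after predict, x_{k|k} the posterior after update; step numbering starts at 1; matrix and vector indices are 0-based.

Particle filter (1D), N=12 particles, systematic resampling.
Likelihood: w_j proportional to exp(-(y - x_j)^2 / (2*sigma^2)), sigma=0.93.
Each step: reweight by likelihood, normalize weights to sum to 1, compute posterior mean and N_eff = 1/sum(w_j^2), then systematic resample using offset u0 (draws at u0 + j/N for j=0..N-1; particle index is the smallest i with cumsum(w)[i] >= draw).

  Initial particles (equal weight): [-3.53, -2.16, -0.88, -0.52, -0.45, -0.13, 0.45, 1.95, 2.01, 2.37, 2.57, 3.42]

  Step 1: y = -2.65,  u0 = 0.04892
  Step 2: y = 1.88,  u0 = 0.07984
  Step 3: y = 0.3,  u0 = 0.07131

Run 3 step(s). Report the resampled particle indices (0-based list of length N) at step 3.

step 1: w=[0.3481, 0.4741, 0.0890, 0.0395, 0.0332, 0.0139, 0.0021, 0.0000, 0.0000, 0.0000, 0.0000, 0.0000]  mean=-2.3677  Neff=2.8029  idx=[0, 0, 0, 0, 1, 1, 1, 1, 1, 1, 2, 4]
step 2: w=[0.0000, 0.0000, 0.0000, 0.0000, 0.0014, 0.0014, 0.0014, 0.0014, 0.0014, 0.0014, 0.2182, 0.7733]  mean=-0.5584  Neff=1.5490  idx=[10, 10, 11, 11, 11, 11, 11, 11, 11, 11, 11, 11]
step 3: w=[0.0551, 0.0551, 0.0890, 0.0890, 0.0890, 0.0890, 0.0890, 0.0890, 0.0890, 0.0890, 0.0890, 0.0890]  mean=-0.4974  Neff=11.7302  idx=[1, 2, 3, 4, 5, 6, 7, 8, 9, 9, 10, 11]

resampled_idx = [1, 2, 3, 4, 5, 6, 7, 8, 9, 9, 10, 11]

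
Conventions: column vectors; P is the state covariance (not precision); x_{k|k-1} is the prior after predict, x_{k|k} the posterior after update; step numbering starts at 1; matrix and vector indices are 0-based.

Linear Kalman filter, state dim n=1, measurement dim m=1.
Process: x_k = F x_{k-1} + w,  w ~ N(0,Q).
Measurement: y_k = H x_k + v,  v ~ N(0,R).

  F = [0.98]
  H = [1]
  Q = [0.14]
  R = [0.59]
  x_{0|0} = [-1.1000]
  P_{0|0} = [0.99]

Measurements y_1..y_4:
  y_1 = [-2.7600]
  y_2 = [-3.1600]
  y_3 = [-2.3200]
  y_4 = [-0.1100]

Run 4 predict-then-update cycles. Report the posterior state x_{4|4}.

x_post = [-1.5234]

step 1: x^-=[-1.0780]  P^-=[1.0908]  S=[1.6808]  K=[0.6490]  nu=[-1.6820]  x^+=[-2.1696]  P^+=[0.3829]
step 2: x^-=[-2.1262]  P^-=[0.5077]  S=[1.0977]  K=[0.4625]  nu=[-1.0338]  x^+=[-2.6044]  P^+=[0.2729]
step 3: x^-=[-2.5523]  P^-=[0.4021]  S=[0.9921]  K=[0.4053]  nu=[0.2323]  x^+=[-2.4581]  P^+=[0.2391]
step 4: x^-=[-2.4090]  P^-=[0.3697]  S=[0.9597]  K=[0.3852]  nu=[2.2990]  x^+=[-1.5234]  P^+=[0.2273]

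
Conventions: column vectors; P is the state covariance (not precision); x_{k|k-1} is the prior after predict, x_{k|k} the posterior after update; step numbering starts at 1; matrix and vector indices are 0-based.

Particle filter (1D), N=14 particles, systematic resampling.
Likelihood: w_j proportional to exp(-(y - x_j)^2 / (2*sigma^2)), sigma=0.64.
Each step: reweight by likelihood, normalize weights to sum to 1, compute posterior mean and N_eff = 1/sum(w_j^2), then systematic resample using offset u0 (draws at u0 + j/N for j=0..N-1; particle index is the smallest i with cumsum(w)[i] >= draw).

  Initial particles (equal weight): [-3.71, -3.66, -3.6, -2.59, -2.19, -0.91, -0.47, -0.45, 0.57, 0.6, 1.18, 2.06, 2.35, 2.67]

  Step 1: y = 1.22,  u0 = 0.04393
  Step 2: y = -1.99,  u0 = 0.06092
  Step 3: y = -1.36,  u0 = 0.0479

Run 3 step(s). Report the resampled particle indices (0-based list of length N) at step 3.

resampled_idx = [0, 1, 2, 3, 4, 4, 5, 6, 7, 8, 9, 10, 11, 12]

step 1: w=[0.0000, 0.0000, 0.0000, 0.0000, 0.0000, 0.0013, 0.0102, 0.0111, 0.1991, 0.2086, 0.3329, 0.1410, 0.0702, 0.0256]  mean=1.1442  Neff=4.5523  idx=[8, 8, 8, 9, 9, 9, 10, 10, 10, 10, 10, 11, 11, 12]
step 2: w=[0.1800, 0.1800, 0.1800, 0.1491, 0.1491, 0.1491, 0.0025, 0.0025, 0.0025, 0.0025, 0.0025, 0.0000, 0.0000, 0.0000]  mean=0.5911  Neff=6.0994  idx=[0, 0, 1, 1, 1, 2, 2, 3, 3, 4, 4, 5, 5, 6]
step 3: w=[0.0817, 0.0817, 0.0817, 0.0817, 0.0817, 0.0817, 0.0817, 0.0709, 0.0709, 0.0709, 0.0709, 0.0709, 0.0709, 0.0029]  mean=0.5845  Neff=13.0103  idx=[0, 1, 2, 3, 4, 4, 5, 6, 7, 8, 9, 10, 11, 12]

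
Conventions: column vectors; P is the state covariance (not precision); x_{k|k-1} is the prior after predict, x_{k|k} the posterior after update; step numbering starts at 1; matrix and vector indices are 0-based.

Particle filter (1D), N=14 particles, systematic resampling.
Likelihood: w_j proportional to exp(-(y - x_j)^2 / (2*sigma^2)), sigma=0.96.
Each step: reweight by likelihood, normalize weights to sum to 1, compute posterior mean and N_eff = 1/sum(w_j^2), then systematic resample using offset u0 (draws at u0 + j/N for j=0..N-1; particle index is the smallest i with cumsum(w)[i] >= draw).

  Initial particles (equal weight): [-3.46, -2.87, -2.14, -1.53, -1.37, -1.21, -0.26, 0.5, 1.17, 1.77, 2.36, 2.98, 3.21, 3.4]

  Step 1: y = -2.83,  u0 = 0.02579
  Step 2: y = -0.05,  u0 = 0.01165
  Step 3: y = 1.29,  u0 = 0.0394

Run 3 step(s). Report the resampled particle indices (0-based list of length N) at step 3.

step 1: w=[0.2263, 0.2804, 0.2168, 0.1122, 0.0883, 0.0676, 0.0078, 0.0007, 0.0000, 0.0000, 0.0000, 0.0000, 0.0000, 0.0000]  mean=-2.4275  Neff=4.9552  idx=[0, 0, 0, 1, 1, 1, 1, 2, 2, 2, 3, 3, 4, 5]
step 2: w=[0.0010, 0.0010, 0.0010, 0.0074, 0.0074, 0.0074, 0.0074, 0.0514, 0.0514, 0.0514, 0.1675, 0.1675, 0.2136, 0.2649]  mean=-1.5503  Neff=5.5550  idx=[4, 7, 9, 10, 10, 11, 11, 11, 12, 12, 12, 13, 13, 13]
step 3: w=[0.0004, 0.0072, 0.0072, 0.0567, 0.0567, 0.0567, 0.0567, 0.0567, 0.0912, 0.0912, 0.0912, 0.1428, 0.1428, 0.1428]  mean=-1.3584  Neff=9.7788  idx=[3, 4, 5, 7, 8, 9, 9, 10, 11, 11, 12, 12, 13, 13]

resampled_idx = [3, 4, 5, 7, 8, 9, 9, 10, 11, 11, 12, 12, 13, 13]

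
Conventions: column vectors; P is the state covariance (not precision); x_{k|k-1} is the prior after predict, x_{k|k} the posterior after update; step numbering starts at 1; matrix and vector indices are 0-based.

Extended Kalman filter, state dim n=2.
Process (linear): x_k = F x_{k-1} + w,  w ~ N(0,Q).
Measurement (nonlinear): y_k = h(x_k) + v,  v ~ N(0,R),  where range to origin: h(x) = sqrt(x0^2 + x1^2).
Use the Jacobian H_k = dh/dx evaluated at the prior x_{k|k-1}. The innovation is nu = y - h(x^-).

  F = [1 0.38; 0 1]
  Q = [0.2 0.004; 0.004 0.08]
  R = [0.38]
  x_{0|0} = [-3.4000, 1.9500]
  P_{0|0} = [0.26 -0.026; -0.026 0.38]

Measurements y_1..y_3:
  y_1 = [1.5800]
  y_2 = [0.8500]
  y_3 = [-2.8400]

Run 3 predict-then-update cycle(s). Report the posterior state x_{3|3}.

x_post = [-1.4888, -0.8793]

step 1: x^-=[-2.6590, 1.9500]  P^-=[0.4951 0.1224; 0.1224 0.4600]  H_jac=[-0.8064 0.5914]  S=[0.7461]  K=[-0.4381; 0.2323]  nu=[-1.7174]  x^+=[-1.9066, 1.5510]  P^+=[0.3519 0.1983; 0.1983 0.4197]
step 2: x^-=[-1.3172, 1.5510]  P^-=[0.7633 0.3618; 0.3618 0.4997]  H_jac=[-0.6473 0.7622]  S=[0.6331]  K=[-0.3448; 0.2317]  nu=[-1.1849]  x^+=[-0.9087, 1.2765]  P^+=[0.6880 0.4124; 0.4124 0.4657]
step 3: x^-=[-0.4236, 1.2765]  P^-=[1.2687 0.5934; 0.5934 0.5457]  H_jac=[-0.3150 0.9491]  S=[0.6427]  K=[0.2545; 0.5151]  nu=[-4.1850]  x^+=[-1.4888, -0.8793]  P^+=[1.2271 0.5091; 0.5091 0.3752]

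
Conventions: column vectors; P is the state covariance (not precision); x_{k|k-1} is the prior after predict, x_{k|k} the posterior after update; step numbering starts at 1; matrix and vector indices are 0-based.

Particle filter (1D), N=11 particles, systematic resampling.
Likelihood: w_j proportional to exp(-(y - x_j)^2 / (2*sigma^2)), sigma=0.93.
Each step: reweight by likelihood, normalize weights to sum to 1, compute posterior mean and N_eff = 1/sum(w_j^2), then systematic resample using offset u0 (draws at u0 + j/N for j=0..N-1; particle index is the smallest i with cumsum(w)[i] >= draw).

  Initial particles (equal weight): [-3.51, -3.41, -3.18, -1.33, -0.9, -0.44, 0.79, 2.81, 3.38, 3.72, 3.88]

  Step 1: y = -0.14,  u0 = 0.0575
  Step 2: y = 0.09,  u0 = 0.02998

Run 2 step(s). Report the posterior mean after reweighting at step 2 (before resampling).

step 1: w=[0.0005, 0.0008, 0.0018, 0.1616, 0.2624, 0.3479, 0.2223, 0.0024, 0.0003, 0.0001, 0.0000]  mean=-0.4305  Neff=3.7676  idx=[3, 3, 4, 4, 4, 5, 5, 5, 6, 6, 6]
step 2: w=[0.0437, 0.0437, 0.0795, 0.0795, 0.0795, 0.1191, 0.1191, 0.1191, 0.1056, 0.1056, 0.1056]  mean=-0.2380  Neff=10.1222  idx=[0, 2, 3, 4, 5, 6, 7, 7, 8, 9, 10]

post_mean = -0.2380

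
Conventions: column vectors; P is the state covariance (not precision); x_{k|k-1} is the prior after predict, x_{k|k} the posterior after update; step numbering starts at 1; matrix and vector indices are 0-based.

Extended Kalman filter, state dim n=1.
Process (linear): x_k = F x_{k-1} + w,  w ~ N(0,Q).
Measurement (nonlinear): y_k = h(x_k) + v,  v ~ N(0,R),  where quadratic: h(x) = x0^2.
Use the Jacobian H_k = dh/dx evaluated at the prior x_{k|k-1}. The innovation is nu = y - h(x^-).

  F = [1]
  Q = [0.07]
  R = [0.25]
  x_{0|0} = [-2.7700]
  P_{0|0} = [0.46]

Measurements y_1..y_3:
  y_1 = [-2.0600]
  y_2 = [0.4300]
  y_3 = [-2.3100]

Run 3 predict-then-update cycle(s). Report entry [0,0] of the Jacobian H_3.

step 1: x^-=[-2.7700]  P^-=[0.5300]  H_jac=[-5.5400]  S=[16.5165]  K=[-0.1778]  nu=[-9.7329]  x^+=[-1.0398]  P^+=[0.0080]
step 2: x^-=[-1.0398]  P^-=[0.0780]  H_jac=[-2.0795]  S=[0.5874]  K=[-0.2762]  nu=[-0.6511]  x^+=[-0.8599]  P^+=[0.0332]
step 3: x^-=[-0.8599]  P^-=[0.1032]  H_jac=[-1.7198]  S=[0.5553]  K=[-0.3197]  nu=[-3.0494]  x^+=[0.1149]  P^+=[0.0465]

H_jac[0,0] = -1.7198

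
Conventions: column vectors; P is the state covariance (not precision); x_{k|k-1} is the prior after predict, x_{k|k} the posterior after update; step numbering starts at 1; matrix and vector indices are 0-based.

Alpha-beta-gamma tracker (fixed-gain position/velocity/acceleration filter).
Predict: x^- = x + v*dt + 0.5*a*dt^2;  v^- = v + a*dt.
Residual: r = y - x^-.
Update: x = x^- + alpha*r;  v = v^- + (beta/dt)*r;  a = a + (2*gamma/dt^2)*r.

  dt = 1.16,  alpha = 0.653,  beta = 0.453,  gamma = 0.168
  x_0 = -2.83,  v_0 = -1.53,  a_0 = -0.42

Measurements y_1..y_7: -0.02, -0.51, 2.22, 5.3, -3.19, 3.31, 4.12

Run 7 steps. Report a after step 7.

step 1: x_pred=-4.8874  r=4.8674  x^+=-1.7090  v^+=-0.1164  a^+=0.7954
step 2: x_pred=-1.3089  r=0.7989  x^+=-0.7872  v^+=1.1182  a^+=0.9949
step 3: x_pred=1.1793  r=1.0407  x^+=1.8589  v^+=2.6787  a^+=1.2547
step 4: x_pred=5.8104  r=-0.5104  x^+=5.4771  v^+=3.9349  a^+=1.1273
step 5: x_pred=10.8000  r=-13.9900  x^+=1.6645  v^+=-0.2208  a^+=-2.3660
step 6: x_pred=-0.1834  r=3.4934  x^+=2.0978  v^+=-1.6011  a^+=-1.4937
step 7: x_pred=-0.7645  r=4.8845  x^+=2.4251  v^+=-1.4264  a^+=-0.2740

a_post = -0.2740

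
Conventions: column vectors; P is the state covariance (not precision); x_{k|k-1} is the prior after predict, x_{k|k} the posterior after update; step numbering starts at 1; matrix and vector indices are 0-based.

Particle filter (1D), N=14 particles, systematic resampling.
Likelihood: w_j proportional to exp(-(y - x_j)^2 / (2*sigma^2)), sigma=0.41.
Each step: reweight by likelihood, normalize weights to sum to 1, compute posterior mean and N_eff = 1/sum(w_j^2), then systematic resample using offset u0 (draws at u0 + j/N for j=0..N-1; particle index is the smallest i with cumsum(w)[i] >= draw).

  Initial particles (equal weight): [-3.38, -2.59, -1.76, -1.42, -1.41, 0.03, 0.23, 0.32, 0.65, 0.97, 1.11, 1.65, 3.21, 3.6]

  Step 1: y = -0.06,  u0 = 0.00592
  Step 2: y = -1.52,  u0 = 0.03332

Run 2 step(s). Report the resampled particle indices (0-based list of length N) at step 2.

step 1: w=[0.0000, 0.0000, 0.0001, 0.0015, 0.0016, 0.3619, 0.2887, 0.2413, 0.0828, 0.0158, 0.0063, 0.0001, 0.0000, 0.0000]  mean=0.2261  Neff=3.5759  idx=[5, 5, 5, 5, 5, 5, 6, 6, 6, 6, 7, 7, 7, 8]
step 2: w=[0.1487, 0.1487, 0.1487, 0.1487, 0.1487, 0.1487, 0.0209, 0.0209, 0.0209, 0.0209, 0.0080, 0.0080, 0.0080, 0.0002]  mean=0.0538  Neff=7.4267  idx=[0, 0, 1, 1, 2, 2, 3, 3, 4, 4, 5, 5, 5, 9]

resampled_idx = [0, 0, 1, 1, 2, 2, 3, 3, 4, 4, 5, 5, 5, 9]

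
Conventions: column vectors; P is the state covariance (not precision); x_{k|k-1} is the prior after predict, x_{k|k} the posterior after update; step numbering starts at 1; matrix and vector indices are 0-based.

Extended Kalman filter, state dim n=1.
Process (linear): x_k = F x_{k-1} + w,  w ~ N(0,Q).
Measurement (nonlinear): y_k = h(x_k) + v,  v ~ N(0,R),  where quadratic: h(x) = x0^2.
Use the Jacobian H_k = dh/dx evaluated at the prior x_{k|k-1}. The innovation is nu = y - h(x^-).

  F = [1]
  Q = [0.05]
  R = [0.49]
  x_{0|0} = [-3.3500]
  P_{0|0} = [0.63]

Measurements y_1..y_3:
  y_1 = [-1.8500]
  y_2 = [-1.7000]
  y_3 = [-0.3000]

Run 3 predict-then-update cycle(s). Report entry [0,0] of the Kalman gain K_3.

step 1: x^-=[-3.3500]  P^-=[0.6800]  H_jac=[-6.7000]  S=[31.0152]  K=[-0.1469]  nu=[-13.0725]  x^+=[-1.4297]  P^+=[0.0107]
step 2: x^-=[-1.4297]  P^-=[0.0607]  H_jac=[-2.8594]  S=[0.9866]  K=[-0.1760]  nu=[-3.7441]  x^+=[-0.7706]  P^+=[0.0302]
step 3: x^-=[-0.7706]  P^-=[0.0802]  H_jac=[-1.5412]  S=[0.6804]  K=[-0.1816]  nu=[-0.8938]  x^+=[-0.6083]  P^+=[0.0577]

K[0,0] = -0.1816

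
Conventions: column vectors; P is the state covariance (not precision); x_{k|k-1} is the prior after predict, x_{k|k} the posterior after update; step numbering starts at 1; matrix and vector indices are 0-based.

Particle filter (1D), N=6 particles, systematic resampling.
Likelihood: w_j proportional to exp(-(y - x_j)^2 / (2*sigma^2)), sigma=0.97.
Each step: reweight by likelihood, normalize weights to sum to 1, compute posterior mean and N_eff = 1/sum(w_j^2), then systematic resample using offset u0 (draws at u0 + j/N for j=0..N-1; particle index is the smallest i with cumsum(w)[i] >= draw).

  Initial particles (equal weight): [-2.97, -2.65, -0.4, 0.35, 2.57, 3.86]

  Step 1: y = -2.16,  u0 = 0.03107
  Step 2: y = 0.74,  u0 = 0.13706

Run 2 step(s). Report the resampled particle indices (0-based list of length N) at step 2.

step 1: w=[0.3890, 0.4853, 0.1063, 0.0194, 0.0000, 0.0000]  mean=-2.4772  Neff=2.5093  idx=[0, 0, 0, 1, 1, 1]
step 2: w=[0.0767, 0.0767, 0.0767, 0.2566, 0.2566, 0.2566]  mean=-2.7237  Neff=4.6467  idx=[1, 3, 3, 4, 5, 5]

resampled_idx = [1, 3, 3, 4, 5, 5]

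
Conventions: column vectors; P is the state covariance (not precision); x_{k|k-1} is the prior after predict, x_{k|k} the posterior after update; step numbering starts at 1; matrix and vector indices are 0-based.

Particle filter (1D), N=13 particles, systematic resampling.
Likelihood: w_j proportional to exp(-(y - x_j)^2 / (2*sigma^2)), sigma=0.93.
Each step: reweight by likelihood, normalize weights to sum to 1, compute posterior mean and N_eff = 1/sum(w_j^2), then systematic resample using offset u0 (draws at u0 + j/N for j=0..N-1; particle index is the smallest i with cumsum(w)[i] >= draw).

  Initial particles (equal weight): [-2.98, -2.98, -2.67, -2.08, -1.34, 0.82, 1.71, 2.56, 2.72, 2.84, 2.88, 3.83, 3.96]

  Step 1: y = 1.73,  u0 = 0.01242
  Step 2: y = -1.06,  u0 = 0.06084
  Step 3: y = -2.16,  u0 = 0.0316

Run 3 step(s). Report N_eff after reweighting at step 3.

step 1: w=[0.0000, 0.0000, 0.0000, 0.0001, 0.0011, 0.1567, 0.2529, 0.1698, 0.1435, 0.1241, 0.1178, 0.0198, 0.0143]  mean=2.2083  Neff=5.9588  idx=[5, 5, 6, 6, 6, 6, 7, 7, 8, 8, 9, 10, 10]
step 2: w=[0.4201, 0.4201, 0.0384, 0.0384, 0.0384, 0.0384, 0.0017, 0.0017, 0.0008, 0.0008, 0.0005, 0.0004, 0.0004]  mean=0.9683  Neff=2.7871  idx=[0, 0, 0, 0, 0, 1, 1, 1, 1, 1, 1, 3, 5]
step 3: w=[0.0904, 0.0904, 0.0904, 0.0904, 0.0904, 0.0904, 0.0904, 0.0904, 0.0904, 0.0904, 0.0904, 0.0027, 0.0027]  mean=0.8247  Neff=11.1164  idx=[0, 1, 2, 2, 3, 4, 5, 6, 7, 8, 8, 9, 10]

N_eff = 11.1164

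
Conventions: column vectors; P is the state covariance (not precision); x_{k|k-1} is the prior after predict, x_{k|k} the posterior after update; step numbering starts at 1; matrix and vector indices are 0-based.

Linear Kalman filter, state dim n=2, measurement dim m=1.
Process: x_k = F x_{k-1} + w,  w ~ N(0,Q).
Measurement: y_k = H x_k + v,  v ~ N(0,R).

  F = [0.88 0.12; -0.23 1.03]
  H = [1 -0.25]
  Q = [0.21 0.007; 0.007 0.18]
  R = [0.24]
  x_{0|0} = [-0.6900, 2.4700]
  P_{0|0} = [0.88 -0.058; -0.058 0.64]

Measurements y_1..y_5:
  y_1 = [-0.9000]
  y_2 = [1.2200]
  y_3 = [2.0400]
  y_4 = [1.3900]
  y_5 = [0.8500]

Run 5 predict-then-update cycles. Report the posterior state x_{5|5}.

x_post = [1.5296, 1.5197]

step 1: x^-=[-0.3108, 2.7028]  P^-=[0.8884 -0.1430; -0.1430 0.9330]  S=[1.2582]  K=[0.7345; -0.2990]  nu=[0.0865]  x^+=[-0.2473, 2.6769]  P^+=[0.2096 0.1334; 0.1334 0.8205]
step 2: x^-=[0.1036, 2.8141]  P^-=[0.4123 0.1832; 0.1832 0.9984]  S=[0.6231]  K=[0.5882; -0.1066]  nu=[1.8199]  x^+=[1.1741, 2.6202]  P^+=[0.1967 0.2222; 0.2222 0.9913]
step 3: x^-=[1.3476, 2.4287]  P^-=[0.4236 0.2850; 0.2850 1.1368]  S=[0.5921]  K=[0.5950; 0.0014]  nu=[1.2996]  x^+=[2.1209, 2.4305]  P^+=[0.2139 0.2845; 0.2845 1.1368]
step 4: x^-=[2.1580, 2.0157]  P^-=[0.4521 0.3542; 0.3542 1.2625]  S=[0.5939]  K=[0.6122; 0.0650]  nu=[-0.2641]  x^+=[1.9964, 1.9985]  P^+=[0.2296 0.3306; 0.3306 1.2600]
step 5: x^-=[1.9966, 1.5993]  P^-=[0.4757 0.4068; 0.4068 1.3722]  S=[0.5981]  K=[0.6254; 0.1066]  nu=[-0.7468]  x^+=[1.5296, 1.5197]  P^+=[0.2418 0.3669; 0.3669 1.3654]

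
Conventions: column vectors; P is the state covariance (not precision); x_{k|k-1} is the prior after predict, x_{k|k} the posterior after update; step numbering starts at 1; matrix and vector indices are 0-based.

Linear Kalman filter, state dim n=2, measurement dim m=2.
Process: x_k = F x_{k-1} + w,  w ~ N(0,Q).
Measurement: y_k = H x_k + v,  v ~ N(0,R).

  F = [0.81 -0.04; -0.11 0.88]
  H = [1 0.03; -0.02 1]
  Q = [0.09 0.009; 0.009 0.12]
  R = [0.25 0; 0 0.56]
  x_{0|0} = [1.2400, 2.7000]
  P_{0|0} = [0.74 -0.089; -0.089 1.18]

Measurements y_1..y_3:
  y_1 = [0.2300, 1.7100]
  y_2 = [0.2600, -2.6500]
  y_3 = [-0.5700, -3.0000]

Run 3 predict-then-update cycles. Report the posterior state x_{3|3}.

step 1: x^-=[0.8964, 2.2396]  P^-=[0.5832 -0.1623; -0.1623 1.0600]  S=[0.8244 -0.1421; -0.1421 1.6267]  K=[0.6935 -0.0464; -0.0464 0.6496]  nu=[-0.7336, -0.5117]  x^+=[0.4114, 1.9413]  P^+=[0.1740 -0.0225; -0.0225 0.3633]
step 2: x^-=[0.2556, 1.6630]  P^-=[0.2062 -0.0354; -0.0354 0.4078]  S=[0.4545 -0.0273; -0.0273 0.9693]  K=[0.4498 -0.0281; -0.0258 0.4207]  nu=[-0.0455, -4.3079]  x^+=[0.3563, -0.1482]  P^+=[0.1128 -0.0135; -0.0135 0.2353]
step 3: x^-=[0.2946, -0.1696]  P^-=[0.1653 -0.0190; -0.0190 0.3062]  S=[0.4144 -0.0131; -0.0131 0.8670]  K=[0.3968 -0.0197; -0.0125 0.3534]  nu=[-0.8595, -2.8245]  x^+=[0.0093, -1.1571]  P^+=[0.0995 -0.0091; -0.0091 0.1977]

x_post = [0.0093, -1.1571]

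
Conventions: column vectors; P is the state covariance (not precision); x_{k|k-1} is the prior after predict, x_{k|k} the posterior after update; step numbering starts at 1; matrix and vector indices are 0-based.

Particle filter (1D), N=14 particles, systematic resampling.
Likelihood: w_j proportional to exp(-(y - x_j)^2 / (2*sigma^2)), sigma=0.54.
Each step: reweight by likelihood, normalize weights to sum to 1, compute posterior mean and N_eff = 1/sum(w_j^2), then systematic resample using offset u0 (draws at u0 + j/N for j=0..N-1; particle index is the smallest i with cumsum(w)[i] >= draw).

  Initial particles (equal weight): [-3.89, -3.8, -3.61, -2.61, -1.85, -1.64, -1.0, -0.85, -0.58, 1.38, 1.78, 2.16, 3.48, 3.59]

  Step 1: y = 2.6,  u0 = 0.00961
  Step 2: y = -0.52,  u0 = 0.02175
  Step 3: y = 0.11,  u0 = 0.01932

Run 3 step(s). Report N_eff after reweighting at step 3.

step 1: w=[0.0000, 0.0000, 0.0000, 0.0000, 0.0000, 0.0000, 0.0000, 0.0000, 0.0000, 0.0499, 0.2021, 0.4592, 0.1696, 0.1192]  mean=2.4387  Neff=3.3649  idx=[9, 10, 10, 10, 11, 11, 11, 11, 11, 11, 12, 12, 12, 13]
step 2: w=[0.8464, 0.0475, 0.0475, 0.0475, 0.0019, 0.0019, 0.0019, 0.0019, 0.0019, 0.0019, 0.0000, 0.0000, 0.0000, 0.0000]  mean=1.4456  Neff=1.3826  idx=[0, 0, 0, 0, 0, 0, 0, 0, 0, 0, 0, 0, 1, 3]
step 3: w=[0.0815, 0.0815, 0.0815, 0.0815, 0.0815, 0.0815, 0.0815, 0.0815, 0.0815, 0.0815, 0.0815, 0.0815, 0.0109, 0.0109]  mean=1.3887  Neff=12.5015  idx=[0, 1, 1, 2, 3, 4, 5, 6, 7, 8, 8, 9, 10, 11]

N_eff = 12.5015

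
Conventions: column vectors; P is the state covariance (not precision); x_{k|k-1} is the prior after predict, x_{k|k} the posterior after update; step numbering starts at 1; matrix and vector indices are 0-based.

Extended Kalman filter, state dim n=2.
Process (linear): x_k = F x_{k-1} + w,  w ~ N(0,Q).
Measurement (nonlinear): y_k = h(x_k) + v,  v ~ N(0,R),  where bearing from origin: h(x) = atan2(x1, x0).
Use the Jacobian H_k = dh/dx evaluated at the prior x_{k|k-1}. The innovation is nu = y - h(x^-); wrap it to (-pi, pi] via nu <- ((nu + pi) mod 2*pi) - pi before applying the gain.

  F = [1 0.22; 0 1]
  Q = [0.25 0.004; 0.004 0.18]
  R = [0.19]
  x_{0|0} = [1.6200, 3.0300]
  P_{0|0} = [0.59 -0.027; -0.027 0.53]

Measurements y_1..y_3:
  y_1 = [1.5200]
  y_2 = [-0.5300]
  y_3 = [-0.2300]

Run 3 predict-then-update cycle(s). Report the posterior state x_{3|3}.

step 1: x^-=[2.2866, 3.0300]  P^-=[0.8538 0.0936; 0.0936 0.7100]  H_jac=[-0.2103 0.1587]  S=[0.2394]  K=[-0.6879; 0.3884]  nu=[0.5957]  x^+=[1.8768, 3.2614]  P^+=[0.7405 0.1576; 0.1576 0.6739]
step 2: x^-=[2.5943, 3.2614]  P^-=[1.0924 0.3098; 0.3098 0.8539]  H_jac=[-0.1878 0.1494]  S=[0.2302]  K=[-0.6901; 0.3014]  nu=[-1.4288]  x^+=[3.5804, 2.8308]  P^+=[0.9828 0.3577; 0.3577 0.8330]
step 3: x^-=[4.2032, 2.8308]  P^-=[1.4305 0.5450; 0.5450 1.0130]  H_jac=[-0.1102 0.1637]  S=[0.2149]  K=[-0.3188; 0.4921]  nu=[-0.8227]  x^+=[4.4655, 2.4259]  P^+=[1.4087 0.5787; 0.5787 0.9609]

x_post = [4.4655, 2.4259]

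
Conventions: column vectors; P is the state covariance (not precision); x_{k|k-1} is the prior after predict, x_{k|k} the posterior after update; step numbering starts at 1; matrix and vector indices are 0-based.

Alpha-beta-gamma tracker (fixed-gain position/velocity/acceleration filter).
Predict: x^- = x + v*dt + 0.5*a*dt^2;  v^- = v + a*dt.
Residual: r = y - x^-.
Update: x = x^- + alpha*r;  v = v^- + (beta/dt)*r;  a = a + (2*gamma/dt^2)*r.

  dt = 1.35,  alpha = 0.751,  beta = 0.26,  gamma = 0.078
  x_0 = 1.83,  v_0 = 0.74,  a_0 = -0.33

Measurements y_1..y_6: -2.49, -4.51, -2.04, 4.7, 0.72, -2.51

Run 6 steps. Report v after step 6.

v_post = -0.0742

step 1: x_pred=2.5283  r=-5.0183  x^+=-1.2404  v^+=-0.6720  a^+=-0.7595
step 2: x_pred=-2.8398  r=-1.6702  x^+=-4.0941  v^+=-2.0191  a^+=-0.9025
step 3: x_pred=-7.6422  r=5.6022  x^+=-3.4350  v^+=-2.1585  a^+=-0.4230
step 4: x_pred=-6.7344  r=11.4344  x^+=1.8528  v^+=-0.5273  a^+=0.5558
step 5: x_pred=1.6474  r=-0.9274  x^+=0.9509  v^+=0.0443  a^+=0.4764
step 6: x_pred=1.4449  r=-3.9549  x^+=-1.5252  v^+=-0.0742  a^+=0.1379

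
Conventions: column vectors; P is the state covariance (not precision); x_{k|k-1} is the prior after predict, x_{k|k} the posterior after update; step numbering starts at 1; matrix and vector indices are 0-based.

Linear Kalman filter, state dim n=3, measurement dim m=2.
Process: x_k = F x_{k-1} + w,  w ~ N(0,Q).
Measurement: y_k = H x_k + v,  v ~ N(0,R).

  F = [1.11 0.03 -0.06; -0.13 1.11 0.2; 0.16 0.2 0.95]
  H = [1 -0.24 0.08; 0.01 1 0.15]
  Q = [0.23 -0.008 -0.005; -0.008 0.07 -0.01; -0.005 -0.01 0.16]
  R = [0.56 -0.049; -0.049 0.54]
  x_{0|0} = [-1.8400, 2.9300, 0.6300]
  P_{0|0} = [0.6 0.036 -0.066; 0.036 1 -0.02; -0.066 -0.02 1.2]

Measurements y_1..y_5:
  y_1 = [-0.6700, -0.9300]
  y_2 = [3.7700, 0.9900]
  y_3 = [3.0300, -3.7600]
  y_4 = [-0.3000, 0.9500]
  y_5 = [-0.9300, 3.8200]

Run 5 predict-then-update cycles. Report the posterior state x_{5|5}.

x_post = [0.0626, 1.2695, 1.9225]

step 1: x^-=[-1.9923, 3.6175, 0.8901]  P^-=[0.9857 -0.0454 -0.0220; -0.0454 1.3444 0.4171; -0.0220 0.4171 1.2730]  S=[1.6336 -0.3768; -0.3768 2.0373]  K=[0.6316 0.0977; -0.0477 0.6816; 0.0589 0.3093]  nu=[2.1193, -4.6611]  x^+=[-1.1094, 0.3396, -0.4265]  P^+=[0.3612 0.0285 -0.0686; 0.0285 0.3698 0.0019; -0.0686 0.0019 1.0862]
step 2: x^-=[-1.1956, 0.4359, -0.5147]  P^-=[0.6903 -0.0417 -0.0657; -0.0417 0.5714 0.2836; -0.0657 0.2836 1.1460]  S=[1.2892 -0.2045; -0.2045 1.2213]  K=[0.5479 0.0552; -0.0426 0.4952; 0.0271 0.3770]  nu=[5.1114, 0.6433]  x^+=[1.6405, 0.5369, -0.1335]  P^+=[0.3119 0.0100 -0.0678; 0.0100 0.2609 0.0566; -0.0678 0.0566 0.9757]
step 3: x^-=[1.8451, 0.3560, 0.2430]  P^-=[0.6276 -0.0628 -0.0712; -0.0628 0.4615 0.2964; -0.0712 0.2964 1.0605]  S=[1.2283 -0.2011; -0.2011 1.1129]  K=[0.5242 0.0344; -0.0491 0.4452; 0.0207 0.4124]  nu=[1.2509, -4.1709]  x^+=[2.3575, -1.5624, -1.4512]  P^+=[0.2960 -0.0016 -0.0567; -0.0016 0.2292 0.0911; -0.0567 0.0911 0.8741]
step 4: x^-=[2.6570, -2.3310, -1.3139]  P^-=[0.6052 -0.0741 -0.0590; -0.0741 0.4362 0.3055; -0.0590 0.3055 0.9830]  S=[1.2110 -0.2052; -0.2052 1.0884]  K=[0.5150 0.0265; -0.0542 0.4320; 0.0270 0.4207]  nu=[-3.4113, 3.4515]  x^+=[0.9915, -0.6550, 0.0461]  P^+=[0.2888 -0.0073 -0.0433; -0.0073 0.2199 0.1072; -0.0433 0.1072 0.7941]
step 5: x^-=[1.0781, -0.8467, 0.0715]  P^-=[0.5938 -0.0773 -0.0428; -0.0773 0.4296 0.3039; -0.0428 0.3039 0.9200]  S=[1.2030 -0.2054; -0.2054 1.0798]  K=[0.5104 0.0250; -0.0566 0.4285; 0.0359 0.4156]  nu=[-2.2170, 4.6452]  x^+=[0.0626, 1.2695, 1.9225]  P^+=[0.2849 -0.0095 -0.0323; -0.0095 0.2174 0.1123; -0.0323 0.1123 0.7380]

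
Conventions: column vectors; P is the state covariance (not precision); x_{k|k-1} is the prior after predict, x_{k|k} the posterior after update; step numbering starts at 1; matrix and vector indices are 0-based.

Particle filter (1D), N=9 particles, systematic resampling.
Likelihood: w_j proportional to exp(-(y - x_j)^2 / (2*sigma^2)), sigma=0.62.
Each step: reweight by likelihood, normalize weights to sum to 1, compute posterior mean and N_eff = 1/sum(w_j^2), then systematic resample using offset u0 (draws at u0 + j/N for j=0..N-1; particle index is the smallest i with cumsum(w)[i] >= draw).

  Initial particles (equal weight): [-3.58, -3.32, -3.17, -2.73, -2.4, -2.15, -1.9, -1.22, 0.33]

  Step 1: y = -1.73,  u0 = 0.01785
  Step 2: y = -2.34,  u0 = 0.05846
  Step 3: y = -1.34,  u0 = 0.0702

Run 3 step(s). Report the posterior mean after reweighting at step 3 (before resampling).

post_mean = -1.8755

step 1: w=[0.0034, 0.0109, 0.0197, 0.0796, 0.1630, 0.2323, 0.2815, 0.2084, 0.0012]  mean=-2.0076  Neff=4.7603  idx=[2, 4, 4, 5, 5, 6, 6, 7, 7]
step 2: w=[0.0653, 0.1592, 0.1592, 0.1526, 0.1526, 0.1243, 0.1243, 0.0313, 0.0313]  mean=-2.1758  Neff=7.4423  idx=[0, 1, 2, 3, 3, 4, 5, 6, 7]
step 3: w=[0.0032, 0.0570, 0.0570, 0.1048, 0.1048, 0.1048, 0.1636, 0.1636, 0.2414]  mean=-1.8755  Neff=6.6134  idx=[2, 3, 4, 5, 6, 7, 7, 8, 8]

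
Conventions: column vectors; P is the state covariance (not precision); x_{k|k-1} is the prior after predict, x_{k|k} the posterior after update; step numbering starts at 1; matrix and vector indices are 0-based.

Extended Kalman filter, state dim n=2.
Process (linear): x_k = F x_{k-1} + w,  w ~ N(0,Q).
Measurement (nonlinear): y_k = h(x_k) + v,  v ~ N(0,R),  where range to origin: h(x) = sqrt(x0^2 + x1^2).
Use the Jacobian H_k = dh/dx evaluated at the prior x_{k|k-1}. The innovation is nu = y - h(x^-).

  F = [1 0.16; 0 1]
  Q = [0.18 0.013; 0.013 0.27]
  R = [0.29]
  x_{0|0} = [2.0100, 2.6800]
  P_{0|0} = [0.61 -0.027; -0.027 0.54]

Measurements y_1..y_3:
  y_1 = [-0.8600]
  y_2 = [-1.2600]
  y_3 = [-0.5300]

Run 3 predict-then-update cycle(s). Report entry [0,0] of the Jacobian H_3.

H_jac[0,0] = -0.7121

step 1: x^-=[2.4388, 2.6800]  P^-=[0.7952 0.0724; 0.0724 0.8100]  H_jac=[0.6730 0.7396]  S=[1.1654]  K=[0.5052; 0.5559]  nu=[-4.4836]  x^+=[0.1737, 0.1877]  P^+=[0.4978 -0.2549; -0.2549 0.4499]
step 2: x^-=[0.2038, 0.1877]  P^-=[0.6077 -0.1699; -0.1699 0.7199]  H_jac=[0.7355 0.6775]  S=[0.7799]  K=[0.4256; 0.4651]  nu=[-1.5370]  x^+=[-0.4504, -0.5272]  P^+=[0.4665 -0.3243; -0.3243 0.5512]
step 3: x^-=[-0.5347, -0.5272]  P^-=[0.5568 -0.2231; -0.2231 0.8212]  H_jac=[-0.7121 -0.7021]  S=[0.7541]  K=[-0.3181; -0.5539]  nu=[-1.2809]  x^+=[-0.1273, 0.1823]  P^+=[0.4805 -0.3559; -0.3559 0.5898]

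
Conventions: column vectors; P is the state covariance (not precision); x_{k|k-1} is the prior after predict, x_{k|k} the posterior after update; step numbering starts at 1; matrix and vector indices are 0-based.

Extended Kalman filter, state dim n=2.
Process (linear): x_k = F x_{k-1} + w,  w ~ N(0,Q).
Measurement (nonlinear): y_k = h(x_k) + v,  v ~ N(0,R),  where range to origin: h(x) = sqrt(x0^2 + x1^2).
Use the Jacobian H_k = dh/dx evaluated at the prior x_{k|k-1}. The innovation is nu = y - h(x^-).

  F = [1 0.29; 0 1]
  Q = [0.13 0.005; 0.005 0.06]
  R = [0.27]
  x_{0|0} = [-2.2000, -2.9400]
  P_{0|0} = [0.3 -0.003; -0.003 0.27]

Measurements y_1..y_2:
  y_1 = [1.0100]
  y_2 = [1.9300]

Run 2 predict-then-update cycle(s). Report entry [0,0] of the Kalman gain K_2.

step 1: x^-=[-3.0526, -2.9400]  P^-=[0.4510 0.0803; 0.0803 0.3300]  H_jac=[-0.7203 -0.6937]  S=[0.7430]  K=[-0.5121; -0.3859]  nu=[-3.2282]  x^+=[-1.3993, -1.6941]  P^+=[0.2561 -0.0666; -0.0666 0.2193]
step 2: x^-=[-1.8906, -1.6941]  P^-=[0.3659 0.0020; 0.0020 0.2793]  H_jac=[-0.7448 -0.6673]  S=[0.5994]  K=[-0.4569; -0.3135]  nu=[-0.6086]  x^+=[-1.6125, -1.5033]  P^+=[0.2408 -0.0838; -0.0838 0.2204]

K[0,0] = -0.4569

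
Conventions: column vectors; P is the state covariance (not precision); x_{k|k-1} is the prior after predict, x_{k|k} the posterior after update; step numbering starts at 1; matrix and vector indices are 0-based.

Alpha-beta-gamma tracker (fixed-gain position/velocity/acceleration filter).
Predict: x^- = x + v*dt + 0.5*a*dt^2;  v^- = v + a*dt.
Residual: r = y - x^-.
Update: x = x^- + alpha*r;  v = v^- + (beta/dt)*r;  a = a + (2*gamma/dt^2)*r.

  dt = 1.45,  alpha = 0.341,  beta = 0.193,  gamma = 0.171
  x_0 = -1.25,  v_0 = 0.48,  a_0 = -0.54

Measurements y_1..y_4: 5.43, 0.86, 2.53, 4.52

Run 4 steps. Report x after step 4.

step 1: x_pred=-1.1217  r=6.5517  x^+=1.1124  v^+=0.5691  a^+=0.5257
step 2: x_pred=2.4902  r=-1.6302  x^+=1.9343  v^+=1.1144  a^+=0.2605
step 3: x_pred=3.8240  r=-1.2940  x^+=3.3828  v^+=1.3199  a^+=0.0500
step 4: x_pred=5.3492  r=-0.8292  x^+=5.0665  v^+=1.2821  a^+=-0.0848

x_post = 5.0665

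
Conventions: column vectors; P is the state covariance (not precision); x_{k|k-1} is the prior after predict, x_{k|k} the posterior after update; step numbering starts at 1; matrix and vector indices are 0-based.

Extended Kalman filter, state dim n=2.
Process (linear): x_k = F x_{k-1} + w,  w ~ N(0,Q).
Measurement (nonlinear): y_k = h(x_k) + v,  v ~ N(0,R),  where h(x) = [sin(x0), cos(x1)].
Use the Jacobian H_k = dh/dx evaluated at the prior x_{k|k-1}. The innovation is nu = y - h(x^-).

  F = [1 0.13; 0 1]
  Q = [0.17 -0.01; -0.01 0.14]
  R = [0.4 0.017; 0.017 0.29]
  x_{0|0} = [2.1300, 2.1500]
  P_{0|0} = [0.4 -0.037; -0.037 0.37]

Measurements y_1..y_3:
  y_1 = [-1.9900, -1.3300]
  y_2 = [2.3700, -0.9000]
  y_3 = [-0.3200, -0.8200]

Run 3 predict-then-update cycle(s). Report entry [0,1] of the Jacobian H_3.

step 1: x^-=[2.4095, 2.1500]  P^-=[0.5666 0.0011; 0.0011 0.5100]  H_jac=[-0.7438 0.0000; 0.0000 -0.8369]  S=[0.7135 0.0177; 0.0177 0.6472]  K=[-0.5911 0.0147; 0.0152 -0.6599]  nu=[-2.6584, -0.7826]  x^+=[3.9693, 2.6260]  P^+=[0.3175 0.0069; 0.0069 0.2284]
step 2: x^-=[4.3107, 2.6260]  P^-=[0.4932 0.0266; 0.0266 0.3684]  H_jac=[-0.3910 0.0000; 0.0000 -0.4930]  S=[0.4754 0.0221; 0.0221 0.3795]  K=[-0.4051 -0.0109; 0.0004 -0.4785]  nu=[3.2904, -0.0300]  x^+=[2.9780, 2.6417]  P^+=[0.4149 0.0204; 0.0204 0.2815]
step 3: x^-=[3.3214, 2.6417]  P^-=[0.5950 0.0470; 0.0470 0.4215]  H_jac=[-0.9839 0.0000; 0.0000 -0.4793]  S=[0.9760 0.0392; 0.0392 0.3868]  K=[-0.5999 0.0025; -0.0265 -0.5195]  nu=[-0.1411, 0.0576]  x^+=[3.4062, 2.6155]  P^+=[0.2439 0.0198; 0.0198 0.3153]

H_jac[0,1] = 0.0000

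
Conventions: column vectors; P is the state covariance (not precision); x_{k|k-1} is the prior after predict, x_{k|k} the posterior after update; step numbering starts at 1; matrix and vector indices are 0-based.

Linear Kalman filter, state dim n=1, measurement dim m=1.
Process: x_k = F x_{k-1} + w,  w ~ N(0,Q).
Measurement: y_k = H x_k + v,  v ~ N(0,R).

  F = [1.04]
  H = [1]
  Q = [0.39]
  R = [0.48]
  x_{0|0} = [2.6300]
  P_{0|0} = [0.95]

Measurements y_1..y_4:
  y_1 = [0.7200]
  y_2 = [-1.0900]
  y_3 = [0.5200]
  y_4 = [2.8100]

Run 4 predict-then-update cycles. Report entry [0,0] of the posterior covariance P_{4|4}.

P_post[0,0] = 0.2847

step 1: x^-=[2.7352]  P^-=[1.4175]  S=[1.8975]  K=[0.7470]  nu=[-2.0152]  x^+=[1.2298]  P^+=[0.3586]
step 2: x^-=[1.2790]  P^-=[0.7778]  S=[1.2578]  K=[0.6184]  nu=[-2.3690]  x^+=[-0.1860]  P^+=[0.2968]
step 3: x^-=[-0.1934]  P^-=[0.7110]  S=[1.1910]  K=[0.5970]  nu=[0.7134]  x^+=[0.2325]  P^+=[0.2866]
step 4: x^-=[0.2418]  P^-=[0.6999]  S=[1.1799]  K=[0.5932]  nu=[2.5682]  x^+=[1.7652]  P^+=[0.2847]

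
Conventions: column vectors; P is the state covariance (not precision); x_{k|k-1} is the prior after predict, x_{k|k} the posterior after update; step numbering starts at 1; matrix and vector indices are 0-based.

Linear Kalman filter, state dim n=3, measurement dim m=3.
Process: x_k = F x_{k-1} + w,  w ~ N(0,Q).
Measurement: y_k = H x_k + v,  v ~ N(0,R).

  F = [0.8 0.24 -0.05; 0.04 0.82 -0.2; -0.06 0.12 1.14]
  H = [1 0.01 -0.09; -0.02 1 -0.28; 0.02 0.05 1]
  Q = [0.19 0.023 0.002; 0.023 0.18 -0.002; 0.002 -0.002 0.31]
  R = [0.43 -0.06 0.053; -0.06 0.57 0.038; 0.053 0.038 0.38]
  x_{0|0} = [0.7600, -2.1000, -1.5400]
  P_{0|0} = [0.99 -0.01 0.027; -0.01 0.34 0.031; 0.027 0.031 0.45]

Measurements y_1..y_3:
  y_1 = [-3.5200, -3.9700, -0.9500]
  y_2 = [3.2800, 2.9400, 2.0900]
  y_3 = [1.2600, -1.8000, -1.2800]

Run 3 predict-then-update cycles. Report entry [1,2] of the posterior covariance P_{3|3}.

step 1: x^-=[0.1810, -1.3836, -2.0532]  P^-=[0.8376 0.1123 -0.0292; 0.1123 0.4169 -0.0433; -0.0292 -0.0433 0.9082]  S=[1.2825 0.0747 -0.0355; 0.0747 1.0779 -0.2356; -0.0355 -0.2356 1.2843]  K=[0.6534 0.0560 0.0230; 0.0720 0.4042 0.0604; -0.0608 -0.1225 0.6809]  nu=[-3.8720, -3.1577, 1.1688]  x^+=[-2.4986, -2.8680, -0.6350]  P^+=[0.2822 0.0102 0.0393; 0.0102 0.2370 0.0301; 0.0393 0.0301 0.2486]
step 2: x^-=[-2.6554, -2.3247, -0.9182]  P^-=[0.3850 0.0789 0.0260; 0.0789 0.3399 -0.0068; 0.0260 -0.0068 0.6402]  S=[0.8171 0.0241 0.0331; 0.0241 0.9612 -0.1303; 0.0331 -0.1303 1.0217]  K=[0.4663 0.0588 0.0292; 0.0887 0.3591 0.0544; -0.0605 -0.1093 0.6148]  nu=[5.8760, 4.9545, 3.1775]  x^+=[0.4687, 0.1487, 0.1386]  P^+=[0.2013 0.0199 0.0330; 0.0199 0.2097 0.0281; 0.0330 0.0281 0.2242]
step 3: x^-=[0.4037, 0.1129, 0.1477]  P^-=[0.3358 0.0784 0.0250; 0.0784 0.3219 -0.0063; 0.0250 -0.0063 0.6080]  S=[0.7678 0.0238 0.0340; 0.0238 0.9403 -0.1217; 0.0340 -0.1217 0.9895]  K=[0.4323 0.0615 0.0287; 0.0940 0.3467 0.0509; -0.0622 -0.1086 0.6034]  nu=[0.8684, -1.8635, -1.4414]  x^+=[0.6231, -0.5248, -0.5736]  P^+=[0.1863 0.0227 0.0313; 0.0227 0.2019 0.0269; 0.0313 0.0269 0.2199]

P_post[1,2] = 0.0269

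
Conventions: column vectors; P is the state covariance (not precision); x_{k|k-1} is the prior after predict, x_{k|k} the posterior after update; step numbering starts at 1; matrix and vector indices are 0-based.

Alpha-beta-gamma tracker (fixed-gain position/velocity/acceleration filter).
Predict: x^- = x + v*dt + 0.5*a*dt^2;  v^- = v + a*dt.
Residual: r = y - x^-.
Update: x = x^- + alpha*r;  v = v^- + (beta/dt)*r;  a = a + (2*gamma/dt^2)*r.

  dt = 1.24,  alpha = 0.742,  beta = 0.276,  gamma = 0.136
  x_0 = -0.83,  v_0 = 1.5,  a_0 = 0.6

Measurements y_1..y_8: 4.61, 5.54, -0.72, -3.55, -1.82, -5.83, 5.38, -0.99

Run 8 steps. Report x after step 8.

x_post = -1.2298

step 1: x_pred=1.4913  r=3.1187  x^+=3.8054  v^+=2.9382  a^+=1.1517
step 2: x_pred=8.3341  r=-2.7941  x^+=6.2609  v^+=3.7444  a^+=0.6574
step 3: x_pred=11.4093  r=-12.1293  x^+=2.4094  v^+=1.8598  a^+=-1.4882
step 4: x_pred=3.5714  r=-7.1214  x^+=-1.7127  v^+=-1.5707  a^+=-2.7480
step 5: x_pred=-5.7730  r=3.9530  x^+=-2.8399  v^+=-4.0984  a^+=-2.0487
step 6: x_pred=-9.4969  r=3.6669  x^+=-6.7761  v^+=-5.8226  a^+=-1.4001
step 7: x_pred=-15.0724  r=20.4524  x^+=0.1033  v^+=-3.0063  a^+=2.2180
step 8: x_pred=-1.9194  r=0.9294  x^+=-1.2298  v^+=-0.0492  a^+=2.3824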